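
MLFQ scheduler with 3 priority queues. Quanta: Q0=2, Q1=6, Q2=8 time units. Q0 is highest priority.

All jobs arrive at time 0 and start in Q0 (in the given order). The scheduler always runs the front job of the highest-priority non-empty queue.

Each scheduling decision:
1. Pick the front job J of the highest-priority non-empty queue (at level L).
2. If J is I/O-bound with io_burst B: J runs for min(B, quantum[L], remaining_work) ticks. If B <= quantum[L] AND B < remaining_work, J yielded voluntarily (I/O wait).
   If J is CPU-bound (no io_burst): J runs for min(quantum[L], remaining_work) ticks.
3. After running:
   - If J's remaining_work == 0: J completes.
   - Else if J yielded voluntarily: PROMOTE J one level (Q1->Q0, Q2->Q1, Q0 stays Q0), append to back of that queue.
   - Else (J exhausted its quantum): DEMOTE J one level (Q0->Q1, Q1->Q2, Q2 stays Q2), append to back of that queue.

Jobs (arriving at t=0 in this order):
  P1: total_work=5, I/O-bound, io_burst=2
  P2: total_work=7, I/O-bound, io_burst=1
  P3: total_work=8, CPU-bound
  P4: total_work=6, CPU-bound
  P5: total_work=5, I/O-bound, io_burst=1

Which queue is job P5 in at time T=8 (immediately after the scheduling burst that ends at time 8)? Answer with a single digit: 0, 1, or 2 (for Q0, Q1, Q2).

Answer: 0

Derivation:
t=0-2: P1@Q0 runs 2, rem=3, I/O yield, promote→Q0. Q0=[P2,P3,P4,P5,P1] Q1=[] Q2=[]
t=2-3: P2@Q0 runs 1, rem=6, I/O yield, promote→Q0. Q0=[P3,P4,P5,P1,P2] Q1=[] Q2=[]
t=3-5: P3@Q0 runs 2, rem=6, quantum used, demote→Q1. Q0=[P4,P5,P1,P2] Q1=[P3] Q2=[]
t=5-7: P4@Q0 runs 2, rem=4, quantum used, demote→Q1. Q0=[P5,P1,P2] Q1=[P3,P4] Q2=[]
t=7-8: P5@Q0 runs 1, rem=4, I/O yield, promote→Q0. Q0=[P1,P2,P5] Q1=[P3,P4] Q2=[]
t=8-10: P1@Q0 runs 2, rem=1, I/O yield, promote→Q0. Q0=[P2,P5,P1] Q1=[P3,P4] Q2=[]
t=10-11: P2@Q0 runs 1, rem=5, I/O yield, promote→Q0. Q0=[P5,P1,P2] Q1=[P3,P4] Q2=[]
t=11-12: P5@Q0 runs 1, rem=3, I/O yield, promote→Q0. Q0=[P1,P2,P5] Q1=[P3,P4] Q2=[]
t=12-13: P1@Q0 runs 1, rem=0, completes. Q0=[P2,P5] Q1=[P3,P4] Q2=[]
t=13-14: P2@Q0 runs 1, rem=4, I/O yield, promote→Q0. Q0=[P5,P2] Q1=[P3,P4] Q2=[]
t=14-15: P5@Q0 runs 1, rem=2, I/O yield, promote→Q0. Q0=[P2,P5] Q1=[P3,P4] Q2=[]
t=15-16: P2@Q0 runs 1, rem=3, I/O yield, promote→Q0. Q0=[P5,P2] Q1=[P3,P4] Q2=[]
t=16-17: P5@Q0 runs 1, rem=1, I/O yield, promote→Q0. Q0=[P2,P5] Q1=[P3,P4] Q2=[]
t=17-18: P2@Q0 runs 1, rem=2, I/O yield, promote→Q0. Q0=[P5,P2] Q1=[P3,P4] Q2=[]
t=18-19: P5@Q0 runs 1, rem=0, completes. Q0=[P2] Q1=[P3,P4] Q2=[]
t=19-20: P2@Q0 runs 1, rem=1, I/O yield, promote→Q0. Q0=[P2] Q1=[P3,P4] Q2=[]
t=20-21: P2@Q0 runs 1, rem=0, completes. Q0=[] Q1=[P3,P4] Q2=[]
t=21-27: P3@Q1 runs 6, rem=0, completes. Q0=[] Q1=[P4] Q2=[]
t=27-31: P4@Q1 runs 4, rem=0, completes. Q0=[] Q1=[] Q2=[]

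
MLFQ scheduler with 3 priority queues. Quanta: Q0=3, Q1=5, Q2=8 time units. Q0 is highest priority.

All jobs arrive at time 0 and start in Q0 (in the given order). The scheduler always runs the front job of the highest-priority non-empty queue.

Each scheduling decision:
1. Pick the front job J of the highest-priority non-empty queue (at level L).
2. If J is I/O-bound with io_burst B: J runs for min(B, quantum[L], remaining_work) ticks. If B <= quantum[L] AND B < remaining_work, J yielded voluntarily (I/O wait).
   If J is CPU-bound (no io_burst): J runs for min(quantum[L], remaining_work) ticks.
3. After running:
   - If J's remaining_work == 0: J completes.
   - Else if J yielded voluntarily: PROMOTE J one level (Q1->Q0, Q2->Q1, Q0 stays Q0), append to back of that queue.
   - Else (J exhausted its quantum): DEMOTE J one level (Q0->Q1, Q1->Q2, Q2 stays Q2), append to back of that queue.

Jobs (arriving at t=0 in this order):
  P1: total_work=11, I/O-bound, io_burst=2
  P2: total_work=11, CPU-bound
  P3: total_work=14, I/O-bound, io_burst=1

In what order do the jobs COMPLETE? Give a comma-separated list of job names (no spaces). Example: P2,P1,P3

t=0-2: P1@Q0 runs 2, rem=9, I/O yield, promote→Q0. Q0=[P2,P3,P1] Q1=[] Q2=[]
t=2-5: P2@Q0 runs 3, rem=8, quantum used, demote→Q1. Q0=[P3,P1] Q1=[P2] Q2=[]
t=5-6: P3@Q0 runs 1, rem=13, I/O yield, promote→Q0. Q0=[P1,P3] Q1=[P2] Q2=[]
t=6-8: P1@Q0 runs 2, rem=7, I/O yield, promote→Q0. Q0=[P3,P1] Q1=[P2] Q2=[]
t=8-9: P3@Q0 runs 1, rem=12, I/O yield, promote→Q0. Q0=[P1,P3] Q1=[P2] Q2=[]
t=9-11: P1@Q0 runs 2, rem=5, I/O yield, promote→Q0. Q0=[P3,P1] Q1=[P2] Q2=[]
t=11-12: P3@Q0 runs 1, rem=11, I/O yield, promote→Q0. Q0=[P1,P3] Q1=[P2] Q2=[]
t=12-14: P1@Q0 runs 2, rem=3, I/O yield, promote→Q0. Q0=[P3,P1] Q1=[P2] Q2=[]
t=14-15: P3@Q0 runs 1, rem=10, I/O yield, promote→Q0. Q0=[P1,P3] Q1=[P2] Q2=[]
t=15-17: P1@Q0 runs 2, rem=1, I/O yield, promote→Q0. Q0=[P3,P1] Q1=[P2] Q2=[]
t=17-18: P3@Q0 runs 1, rem=9, I/O yield, promote→Q0. Q0=[P1,P3] Q1=[P2] Q2=[]
t=18-19: P1@Q0 runs 1, rem=0, completes. Q0=[P3] Q1=[P2] Q2=[]
t=19-20: P3@Q0 runs 1, rem=8, I/O yield, promote→Q0. Q0=[P3] Q1=[P2] Q2=[]
t=20-21: P3@Q0 runs 1, rem=7, I/O yield, promote→Q0. Q0=[P3] Q1=[P2] Q2=[]
t=21-22: P3@Q0 runs 1, rem=6, I/O yield, promote→Q0. Q0=[P3] Q1=[P2] Q2=[]
t=22-23: P3@Q0 runs 1, rem=5, I/O yield, promote→Q0. Q0=[P3] Q1=[P2] Q2=[]
t=23-24: P3@Q0 runs 1, rem=4, I/O yield, promote→Q0. Q0=[P3] Q1=[P2] Q2=[]
t=24-25: P3@Q0 runs 1, rem=3, I/O yield, promote→Q0. Q0=[P3] Q1=[P2] Q2=[]
t=25-26: P3@Q0 runs 1, rem=2, I/O yield, promote→Q0. Q0=[P3] Q1=[P2] Q2=[]
t=26-27: P3@Q0 runs 1, rem=1, I/O yield, promote→Q0. Q0=[P3] Q1=[P2] Q2=[]
t=27-28: P3@Q0 runs 1, rem=0, completes. Q0=[] Q1=[P2] Q2=[]
t=28-33: P2@Q1 runs 5, rem=3, quantum used, demote→Q2. Q0=[] Q1=[] Q2=[P2]
t=33-36: P2@Q2 runs 3, rem=0, completes. Q0=[] Q1=[] Q2=[]

Answer: P1,P3,P2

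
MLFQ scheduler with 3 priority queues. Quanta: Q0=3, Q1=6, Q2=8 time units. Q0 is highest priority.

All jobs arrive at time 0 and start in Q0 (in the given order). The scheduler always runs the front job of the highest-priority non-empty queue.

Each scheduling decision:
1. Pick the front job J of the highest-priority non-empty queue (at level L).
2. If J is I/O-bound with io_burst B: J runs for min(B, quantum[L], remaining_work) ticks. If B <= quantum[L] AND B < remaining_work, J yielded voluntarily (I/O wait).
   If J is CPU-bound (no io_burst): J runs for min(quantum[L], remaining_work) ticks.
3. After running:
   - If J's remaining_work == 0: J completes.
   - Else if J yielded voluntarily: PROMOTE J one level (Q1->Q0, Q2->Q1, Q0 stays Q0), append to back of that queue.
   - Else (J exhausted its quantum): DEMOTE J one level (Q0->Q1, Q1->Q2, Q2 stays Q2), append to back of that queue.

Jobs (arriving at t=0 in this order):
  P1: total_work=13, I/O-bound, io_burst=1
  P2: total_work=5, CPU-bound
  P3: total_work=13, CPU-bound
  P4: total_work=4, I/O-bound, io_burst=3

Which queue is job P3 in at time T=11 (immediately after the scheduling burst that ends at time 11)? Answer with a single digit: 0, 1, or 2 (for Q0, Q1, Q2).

Answer: 1

Derivation:
t=0-1: P1@Q0 runs 1, rem=12, I/O yield, promote→Q0. Q0=[P2,P3,P4,P1] Q1=[] Q2=[]
t=1-4: P2@Q0 runs 3, rem=2, quantum used, demote→Q1. Q0=[P3,P4,P1] Q1=[P2] Q2=[]
t=4-7: P3@Q0 runs 3, rem=10, quantum used, demote→Q1. Q0=[P4,P1] Q1=[P2,P3] Q2=[]
t=7-10: P4@Q0 runs 3, rem=1, I/O yield, promote→Q0. Q0=[P1,P4] Q1=[P2,P3] Q2=[]
t=10-11: P1@Q0 runs 1, rem=11, I/O yield, promote→Q0. Q0=[P4,P1] Q1=[P2,P3] Q2=[]
t=11-12: P4@Q0 runs 1, rem=0, completes. Q0=[P1] Q1=[P2,P3] Q2=[]
t=12-13: P1@Q0 runs 1, rem=10, I/O yield, promote→Q0. Q0=[P1] Q1=[P2,P3] Q2=[]
t=13-14: P1@Q0 runs 1, rem=9, I/O yield, promote→Q0. Q0=[P1] Q1=[P2,P3] Q2=[]
t=14-15: P1@Q0 runs 1, rem=8, I/O yield, promote→Q0. Q0=[P1] Q1=[P2,P3] Q2=[]
t=15-16: P1@Q0 runs 1, rem=7, I/O yield, promote→Q0. Q0=[P1] Q1=[P2,P3] Q2=[]
t=16-17: P1@Q0 runs 1, rem=6, I/O yield, promote→Q0. Q0=[P1] Q1=[P2,P3] Q2=[]
t=17-18: P1@Q0 runs 1, rem=5, I/O yield, promote→Q0. Q0=[P1] Q1=[P2,P3] Q2=[]
t=18-19: P1@Q0 runs 1, rem=4, I/O yield, promote→Q0. Q0=[P1] Q1=[P2,P3] Q2=[]
t=19-20: P1@Q0 runs 1, rem=3, I/O yield, promote→Q0. Q0=[P1] Q1=[P2,P3] Q2=[]
t=20-21: P1@Q0 runs 1, rem=2, I/O yield, promote→Q0. Q0=[P1] Q1=[P2,P3] Q2=[]
t=21-22: P1@Q0 runs 1, rem=1, I/O yield, promote→Q0. Q0=[P1] Q1=[P2,P3] Q2=[]
t=22-23: P1@Q0 runs 1, rem=0, completes. Q0=[] Q1=[P2,P3] Q2=[]
t=23-25: P2@Q1 runs 2, rem=0, completes. Q0=[] Q1=[P3] Q2=[]
t=25-31: P3@Q1 runs 6, rem=4, quantum used, demote→Q2. Q0=[] Q1=[] Q2=[P3]
t=31-35: P3@Q2 runs 4, rem=0, completes. Q0=[] Q1=[] Q2=[]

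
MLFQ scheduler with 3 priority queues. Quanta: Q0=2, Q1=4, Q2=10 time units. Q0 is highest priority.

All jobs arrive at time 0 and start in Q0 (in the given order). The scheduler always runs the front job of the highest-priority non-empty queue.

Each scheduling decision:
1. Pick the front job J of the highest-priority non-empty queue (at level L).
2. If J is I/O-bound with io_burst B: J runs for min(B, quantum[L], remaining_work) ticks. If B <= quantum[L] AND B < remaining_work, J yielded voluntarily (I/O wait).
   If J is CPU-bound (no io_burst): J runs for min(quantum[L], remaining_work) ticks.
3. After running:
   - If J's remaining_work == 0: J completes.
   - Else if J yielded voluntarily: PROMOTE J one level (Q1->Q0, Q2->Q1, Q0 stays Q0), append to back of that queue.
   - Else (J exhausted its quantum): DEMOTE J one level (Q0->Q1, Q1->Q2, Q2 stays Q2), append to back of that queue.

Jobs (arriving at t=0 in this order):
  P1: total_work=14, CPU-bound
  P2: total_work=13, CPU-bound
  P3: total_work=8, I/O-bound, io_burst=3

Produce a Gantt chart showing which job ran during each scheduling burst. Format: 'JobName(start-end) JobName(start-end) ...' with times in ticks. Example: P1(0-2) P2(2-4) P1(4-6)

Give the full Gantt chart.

t=0-2: P1@Q0 runs 2, rem=12, quantum used, demote→Q1. Q0=[P2,P3] Q1=[P1] Q2=[]
t=2-4: P2@Q0 runs 2, rem=11, quantum used, demote→Q1. Q0=[P3] Q1=[P1,P2] Q2=[]
t=4-6: P3@Q0 runs 2, rem=6, quantum used, demote→Q1. Q0=[] Q1=[P1,P2,P3] Q2=[]
t=6-10: P1@Q1 runs 4, rem=8, quantum used, demote→Q2. Q0=[] Q1=[P2,P3] Q2=[P1]
t=10-14: P2@Q1 runs 4, rem=7, quantum used, demote→Q2. Q0=[] Q1=[P3] Q2=[P1,P2]
t=14-17: P3@Q1 runs 3, rem=3, I/O yield, promote→Q0. Q0=[P3] Q1=[] Q2=[P1,P2]
t=17-19: P3@Q0 runs 2, rem=1, quantum used, demote→Q1. Q0=[] Q1=[P3] Q2=[P1,P2]
t=19-20: P3@Q1 runs 1, rem=0, completes. Q0=[] Q1=[] Q2=[P1,P2]
t=20-28: P1@Q2 runs 8, rem=0, completes. Q0=[] Q1=[] Q2=[P2]
t=28-35: P2@Q2 runs 7, rem=0, completes. Q0=[] Q1=[] Q2=[]

Answer: P1(0-2) P2(2-4) P3(4-6) P1(6-10) P2(10-14) P3(14-17) P3(17-19) P3(19-20) P1(20-28) P2(28-35)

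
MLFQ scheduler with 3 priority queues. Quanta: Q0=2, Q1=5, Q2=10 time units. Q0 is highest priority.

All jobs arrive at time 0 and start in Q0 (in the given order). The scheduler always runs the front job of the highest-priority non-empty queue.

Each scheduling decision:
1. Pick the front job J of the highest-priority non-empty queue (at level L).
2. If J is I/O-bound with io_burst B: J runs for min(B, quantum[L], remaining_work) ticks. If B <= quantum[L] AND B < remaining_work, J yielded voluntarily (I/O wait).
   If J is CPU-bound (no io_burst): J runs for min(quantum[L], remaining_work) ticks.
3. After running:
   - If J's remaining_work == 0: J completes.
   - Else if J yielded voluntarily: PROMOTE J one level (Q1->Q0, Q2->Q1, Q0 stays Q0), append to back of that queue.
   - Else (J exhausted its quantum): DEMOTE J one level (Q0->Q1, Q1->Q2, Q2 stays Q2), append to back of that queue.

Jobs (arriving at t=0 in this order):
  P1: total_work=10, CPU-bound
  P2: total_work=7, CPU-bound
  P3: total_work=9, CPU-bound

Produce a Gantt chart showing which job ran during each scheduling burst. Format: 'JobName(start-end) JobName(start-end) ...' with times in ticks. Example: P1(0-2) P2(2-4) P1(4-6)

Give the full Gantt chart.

t=0-2: P1@Q0 runs 2, rem=8, quantum used, demote→Q1. Q0=[P2,P3] Q1=[P1] Q2=[]
t=2-4: P2@Q0 runs 2, rem=5, quantum used, demote→Q1. Q0=[P3] Q1=[P1,P2] Q2=[]
t=4-6: P3@Q0 runs 2, rem=7, quantum used, demote→Q1. Q0=[] Q1=[P1,P2,P3] Q2=[]
t=6-11: P1@Q1 runs 5, rem=3, quantum used, demote→Q2. Q0=[] Q1=[P2,P3] Q2=[P1]
t=11-16: P2@Q1 runs 5, rem=0, completes. Q0=[] Q1=[P3] Q2=[P1]
t=16-21: P3@Q1 runs 5, rem=2, quantum used, demote→Q2. Q0=[] Q1=[] Q2=[P1,P3]
t=21-24: P1@Q2 runs 3, rem=0, completes. Q0=[] Q1=[] Q2=[P3]
t=24-26: P3@Q2 runs 2, rem=0, completes. Q0=[] Q1=[] Q2=[]

Answer: P1(0-2) P2(2-4) P3(4-6) P1(6-11) P2(11-16) P3(16-21) P1(21-24) P3(24-26)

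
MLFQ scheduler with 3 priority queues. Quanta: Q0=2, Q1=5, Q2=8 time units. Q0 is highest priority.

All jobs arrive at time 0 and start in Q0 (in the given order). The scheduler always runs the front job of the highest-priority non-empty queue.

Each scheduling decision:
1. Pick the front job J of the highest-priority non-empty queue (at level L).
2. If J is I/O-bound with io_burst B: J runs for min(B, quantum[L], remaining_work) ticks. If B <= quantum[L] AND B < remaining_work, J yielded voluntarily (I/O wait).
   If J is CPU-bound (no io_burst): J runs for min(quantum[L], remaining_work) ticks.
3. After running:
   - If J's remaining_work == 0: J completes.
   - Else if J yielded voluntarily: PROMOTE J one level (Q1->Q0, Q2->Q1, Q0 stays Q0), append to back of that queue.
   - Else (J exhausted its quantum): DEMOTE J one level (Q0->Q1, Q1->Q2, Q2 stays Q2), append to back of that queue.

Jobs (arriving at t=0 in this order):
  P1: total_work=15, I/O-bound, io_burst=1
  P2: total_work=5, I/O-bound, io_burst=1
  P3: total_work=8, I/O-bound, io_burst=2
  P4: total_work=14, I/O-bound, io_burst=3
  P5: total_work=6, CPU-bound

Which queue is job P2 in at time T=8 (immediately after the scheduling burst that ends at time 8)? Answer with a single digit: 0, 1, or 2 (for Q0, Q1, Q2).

Answer: 0

Derivation:
t=0-1: P1@Q0 runs 1, rem=14, I/O yield, promote→Q0. Q0=[P2,P3,P4,P5,P1] Q1=[] Q2=[]
t=1-2: P2@Q0 runs 1, rem=4, I/O yield, promote→Q0. Q0=[P3,P4,P5,P1,P2] Q1=[] Q2=[]
t=2-4: P3@Q0 runs 2, rem=6, I/O yield, promote→Q0. Q0=[P4,P5,P1,P2,P3] Q1=[] Q2=[]
t=4-6: P4@Q0 runs 2, rem=12, quantum used, demote→Q1. Q0=[P5,P1,P2,P3] Q1=[P4] Q2=[]
t=6-8: P5@Q0 runs 2, rem=4, quantum used, demote→Q1. Q0=[P1,P2,P3] Q1=[P4,P5] Q2=[]
t=8-9: P1@Q0 runs 1, rem=13, I/O yield, promote→Q0. Q0=[P2,P3,P1] Q1=[P4,P5] Q2=[]
t=9-10: P2@Q0 runs 1, rem=3, I/O yield, promote→Q0. Q0=[P3,P1,P2] Q1=[P4,P5] Q2=[]
t=10-12: P3@Q0 runs 2, rem=4, I/O yield, promote→Q0. Q0=[P1,P2,P3] Q1=[P4,P5] Q2=[]
t=12-13: P1@Q0 runs 1, rem=12, I/O yield, promote→Q0. Q0=[P2,P3,P1] Q1=[P4,P5] Q2=[]
t=13-14: P2@Q0 runs 1, rem=2, I/O yield, promote→Q0. Q0=[P3,P1,P2] Q1=[P4,P5] Q2=[]
t=14-16: P3@Q0 runs 2, rem=2, I/O yield, promote→Q0. Q0=[P1,P2,P3] Q1=[P4,P5] Q2=[]
t=16-17: P1@Q0 runs 1, rem=11, I/O yield, promote→Q0. Q0=[P2,P3,P1] Q1=[P4,P5] Q2=[]
t=17-18: P2@Q0 runs 1, rem=1, I/O yield, promote→Q0. Q0=[P3,P1,P2] Q1=[P4,P5] Q2=[]
t=18-20: P3@Q0 runs 2, rem=0, completes. Q0=[P1,P2] Q1=[P4,P5] Q2=[]
t=20-21: P1@Q0 runs 1, rem=10, I/O yield, promote→Q0. Q0=[P2,P1] Q1=[P4,P5] Q2=[]
t=21-22: P2@Q0 runs 1, rem=0, completes. Q0=[P1] Q1=[P4,P5] Q2=[]
t=22-23: P1@Q0 runs 1, rem=9, I/O yield, promote→Q0. Q0=[P1] Q1=[P4,P5] Q2=[]
t=23-24: P1@Q0 runs 1, rem=8, I/O yield, promote→Q0. Q0=[P1] Q1=[P4,P5] Q2=[]
t=24-25: P1@Q0 runs 1, rem=7, I/O yield, promote→Q0. Q0=[P1] Q1=[P4,P5] Q2=[]
t=25-26: P1@Q0 runs 1, rem=6, I/O yield, promote→Q0. Q0=[P1] Q1=[P4,P5] Q2=[]
t=26-27: P1@Q0 runs 1, rem=5, I/O yield, promote→Q0. Q0=[P1] Q1=[P4,P5] Q2=[]
t=27-28: P1@Q0 runs 1, rem=4, I/O yield, promote→Q0. Q0=[P1] Q1=[P4,P5] Q2=[]
t=28-29: P1@Q0 runs 1, rem=3, I/O yield, promote→Q0. Q0=[P1] Q1=[P4,P5] Q2=[]
t=29-30: P1@Q0 runs 1, rem=2, I/O yield, promote→Q0. Q0=[P1] Q1=[P4,P5] Q2=[]
t=30-31: P1@Q0 runs 1, rem=1, I/O yield, promote→Q0. Q0=[P1] Q1=[P4,P5] Q2=[]
t=31-32: P1@Q0 runs 1, rem=0, completes. Q0=[] Q1=[P4,P5] Q2=[]
t=32-35: P4@Q1 runs 3, rem=9, I/O yield, promote→Q0. Q0=[P4] Q1=[P5] Q2=[]
t=35-37: P4@Q0 runs 2, rem=7, quantum used, demote→Q1. Q0=[] Q1=[P5,P4] Q2=[]
t=37-41: P5@Q1 runs 4, rem=0, completes. Q0=[] Q1=[P4] Q2=[]
t=41-44: P4@Q1 runs 3, rem=4, I/O yield, promote→Q0. Q0=[P4] Q1=[] Q2=[]
t=44-46: P4@Q0 runs 2, rem=2, quantum used, demote→Q1. Q0=[] Q1=[P4] Q2=[]
t=46-48: P4@Q1 runs 2, rem=0, completes. Q0=[] Q1=[] Q2=[]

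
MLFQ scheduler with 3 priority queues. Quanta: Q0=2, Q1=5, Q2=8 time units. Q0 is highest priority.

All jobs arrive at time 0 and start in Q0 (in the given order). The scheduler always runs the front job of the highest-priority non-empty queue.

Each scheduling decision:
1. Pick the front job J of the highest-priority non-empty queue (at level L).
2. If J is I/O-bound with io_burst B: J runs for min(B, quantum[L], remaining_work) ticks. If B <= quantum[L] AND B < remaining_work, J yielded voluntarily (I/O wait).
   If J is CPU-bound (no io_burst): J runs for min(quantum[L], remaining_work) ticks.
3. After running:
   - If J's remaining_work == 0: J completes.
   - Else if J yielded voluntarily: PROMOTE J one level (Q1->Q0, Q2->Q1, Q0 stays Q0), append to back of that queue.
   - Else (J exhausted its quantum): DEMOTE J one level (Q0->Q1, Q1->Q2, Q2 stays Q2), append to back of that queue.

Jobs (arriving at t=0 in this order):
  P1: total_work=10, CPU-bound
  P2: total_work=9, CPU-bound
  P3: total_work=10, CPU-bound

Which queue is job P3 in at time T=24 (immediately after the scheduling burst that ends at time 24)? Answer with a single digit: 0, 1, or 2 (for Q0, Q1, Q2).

Answer: 2

Derivation:
t=0-2: P1@Q0 runs 2, rem=8, quantum used, demote→Q1. Q0=[P2,P3] Q1=[P1] Q2=[]
t=2-4: P2@Q0 runs 2, rem=7, quantum used, demote→Q1. Q0=[P3] Q1=[P1,P2] Q2=[]
t=4-6: P3@Q0 runs 2, rem=8, quantum used, demote→Q1. Q0=[] Q1=[P1,P2,P3] Q2=[]
t=6-11: P1@Q1 runs 5, rem=3, quantum used, demote→Q2. Q0=[] Q1=[P2,P3] Q2=[P1]
t=11-16: P2@Q1 runs 5, rem=2, quantum used, demote→Q2. Q0=[] Q1=[P3] Q2=[P1,P2]
t=16-21: P3@Q1 runs 5, rem=3, quantum used, demote→Q2. Q0=[] Q1=[] Q2=[P1,P2,P3]
t=21-24: P1@Q2 runs 3, rem=0, completes. Q0=[] Q1=[] Q2=[P2,P3]
t=24-26: P2@Q2 runs 2, rem=0, completes. Q0=[] Q1=[] Q2=[P3]
t=26-29: P3@Q2 runs 3, rem=0, completes. Q0=[] Q1=[] Q2=[]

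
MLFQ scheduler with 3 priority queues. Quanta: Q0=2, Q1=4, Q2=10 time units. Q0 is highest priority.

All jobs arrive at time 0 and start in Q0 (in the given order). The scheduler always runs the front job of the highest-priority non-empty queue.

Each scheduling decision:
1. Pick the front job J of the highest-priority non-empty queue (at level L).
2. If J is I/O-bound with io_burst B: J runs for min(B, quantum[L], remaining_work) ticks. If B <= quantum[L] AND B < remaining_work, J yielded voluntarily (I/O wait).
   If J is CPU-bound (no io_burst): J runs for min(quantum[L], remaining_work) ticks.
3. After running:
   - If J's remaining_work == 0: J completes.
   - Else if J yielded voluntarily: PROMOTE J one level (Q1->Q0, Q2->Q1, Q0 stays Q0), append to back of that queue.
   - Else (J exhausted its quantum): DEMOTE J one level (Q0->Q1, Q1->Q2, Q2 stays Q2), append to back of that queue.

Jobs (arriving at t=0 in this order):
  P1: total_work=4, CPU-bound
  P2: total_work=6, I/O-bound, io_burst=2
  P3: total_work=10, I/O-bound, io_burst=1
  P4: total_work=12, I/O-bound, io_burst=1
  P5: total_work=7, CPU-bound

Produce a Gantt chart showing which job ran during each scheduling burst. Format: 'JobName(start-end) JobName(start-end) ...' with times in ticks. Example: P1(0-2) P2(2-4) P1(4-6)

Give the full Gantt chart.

Answer: P1(0-2) P2(2-4) P3(4-5) P4(5-6) P5(6-8) P2(8-10) P3(10-11) P4(11-12) P2(12-14) P3(14-15) P4(15-16) P3(16-17) P4(17-18) P3(18-19) P4(19-20) P3(20-21) P4(21-22) P3(22-23) P4(23-24) P3(24-25) P4(25-26) P3(26-27) P4(27-28) P3(28-29) P4(29-30) P4(30-31) P4(31-32) P1(32-34) P5(34-38) P5(38-39)

Derivation:
t=0-2: P1@Q0 runs 2, rem=2, quantum used, demote→Q1. Q0=[P2,P3,P4,P5] Q1=[P1] Q2=[]
t=2-4: P2@Q0 runs 2, rem=4, I/O yield, promote→Q0. Q0=[P3,P4,P5,P2] Q1=[P1] Q2=[]
t=4-5: P3@Q0 runs 1, rem=9, I/O yield, promote→Q0. Q0=[P4,P5,P2,P3] Q1=[P1] Q2=[]
t=5-6: P4@Q0 runs 1, rem=11, I/O yield, promote→Q0. Q0=[P5,P2,P3,P4] Q1=[P1] Q2=[]
t=6-8: P5@Q0 runs 2, rem=5, quantum used, demote→Q1. Q0=[P2,P3,P4] Q1=[P1,P5] Q2=[]
t=8-10: P2@Q0 runs 2, rem=2, I/O yield, promote→Q0. Q0=[P3,P4,P2] Q1=[P1,P5] Q2=[]
t=10-11: P3@Q0 runs 1, rem=8, I/O yield, promote→Q0. Q0=[P4,P2,P3] Q1=[P1,P5] Q2=[]
t=11-12: P4@Q0 runs 1, rem=10, I/O yield, promote→Q0. Q0=[P2,P3,P4] Q1=[P1,P5] Q2=[]
t=12-14: P2@Q0 runs 2, rem=0, completes. Q0=[P3,P4] Q1=[P1,P5] Q2=[]
t=14-15: P3@Q0 runs 1, rem=7, I/O yield, promote→Q0. Q0=[P4,P3] Q1=[P1,P5] Q2=[]
t=15-16: P4@Q0 runs 1, rem=9, I/O yield, promote→Q0. Q0=[P3,P4] Q1=[P1,P5] Q2=[]
t=16-17: P3@Q0 runs 1, rem=6, I/O yield, promote→Q0. Q0=[P4,P3] Q1=[P1,P5] Q2=[]
t=17-18: P4@Q0 runs 1, rem=8, I/O yield, promote→Q0. Q0=[P3,P4] Q1=[P1,P5] Q2=[]
t=18-19: P3@Q0 runs 1, rem=5, I/O yield, promote→Q0. Q0=[P4,P3] Q1=[P1,P5] Q2=[]
t=19-20: P4@Q0 runs 1, rem=7, I/O yield, promote→Q0. Q0=[P3,P4] Q1=[P1,P5] Q2=[]
t=20-21: P3@Q0 runs 1, rem=4, I/O yield, promote→Q0. Q0=[P4,P3] Q1=[P1,P5] Q2=[]
t=21-22: P4@Q0 runs 1, rem=6, I/O yield, promote→Q0. Q0=[P3,P4] Q1=[P1,P5] Q2=[]
t=22-23: P3@Q0 runs 1, rem=3, I/O yield, promote→Q0. Q0=[P4,P3] Q1=[P1,P5] Q2=[]
t=23-24: P4@Q0 runs 1, rem=5, I/O yield, promote→Q0. Q0=[P3,P4] Q1=[P1,P5] Q2=[]
t=24-25: P3@Q0 runs 1, rem=2, I/O yield, promote→Q0. Q0=[P4,P3] Q1=[P1,P5] Q2=[]
t=25-26: P4@Q0 runs 1, rem=4, I/O yield, promote→Q0. Q0=[P3,P4] Q1=[P1,P5] Q2=[]
t=26-27: P3@Q0 runs 1, rem=1, I/O yield, promote→Q0. Q0=[P4,P3] Q1=[P1,P5] Q2=[]
t=27-28: P4@Q0 runs 1, rem=3, I/O yield, promote→Q0. Q0=[P3,P4] Q1=[P1,P5] Q2=[]
t=28-29: P3@Q0 runs 1, rem=0, completes. Q0=[P4] Q1=[P1,P5] Q2=[]
t=29-30: P4@Q0 runs 1, rem=2, I/O yield, promote→Q0. Q0=[P4] Q1=[P1,P5] Q2=[]
t=30-31: P4@Q0 runs 1, rem=1, I/O yield, promote→Q0. Q0=[P4] Q1=[P1,P5] Q2=[]
t=31-32: P4@Q0 runs 1, rem=0, completes. Q0=[] Q1=[P1,P5] Q2=[]
t=32-34: P1@Q1 runs 2, rem=0, completes. Q0=[] Q1=[P5] Q2=[]
t=34-38: P5@Q1 runs 4, rem=1, quantum used, demote→Q2. Q0=[] Q1=[] Q2=[P5]
t=38-39: P5@Q2 runs 1, rem=0, completes. Q0=[] Q1=[] Q2=[]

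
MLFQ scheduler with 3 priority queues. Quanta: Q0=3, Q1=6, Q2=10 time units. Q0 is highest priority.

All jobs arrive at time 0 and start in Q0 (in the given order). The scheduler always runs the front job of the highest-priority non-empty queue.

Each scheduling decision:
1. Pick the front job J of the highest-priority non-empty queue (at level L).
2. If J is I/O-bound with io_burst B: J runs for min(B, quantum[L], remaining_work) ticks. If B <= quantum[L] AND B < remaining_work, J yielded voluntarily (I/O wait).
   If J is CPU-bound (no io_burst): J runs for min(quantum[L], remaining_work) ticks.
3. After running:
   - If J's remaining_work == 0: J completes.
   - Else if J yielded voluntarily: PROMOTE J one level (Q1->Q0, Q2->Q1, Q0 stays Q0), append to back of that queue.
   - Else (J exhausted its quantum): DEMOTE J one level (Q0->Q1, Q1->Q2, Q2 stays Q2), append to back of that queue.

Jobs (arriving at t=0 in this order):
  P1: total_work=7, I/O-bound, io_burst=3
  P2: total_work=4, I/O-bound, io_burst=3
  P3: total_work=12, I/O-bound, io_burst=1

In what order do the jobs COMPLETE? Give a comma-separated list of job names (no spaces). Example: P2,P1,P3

t=0-3: P1@Q0 runs 3, rem=4, I/O yield, promote→Q0. Q0=[P2,P3,P1] Q1=[] Q2=[]
t=3-6: P2@Q0 runs 3, rem=1, I/O yield, promote→Q0. Q0=[P3,P1,P2] Q1=[] Q2=[]
t=6-7: P3@Q0 runs 1, rem=11, I/O yield, promote→Q0. Q0=[P1,P2,P3] Q1=[] Q2=[]
t=7-10: P1@Q0 runs 3, rem=1, I/O yield, promote→Q0. Q0=[P2,P3,P1] Q1=[] Q2=[]
t=10-11: P2@Q0 runs 1, rem=0, completes. Q0=[P3,P1] Q1=[] Q2=[]
t=11-12: P3@Q0 runs 1, rem=10, I/O yield, promote→Q0. Q0=[P1,P3] Q1=[] Q2=[]
t=12-13: P1@Q0 runs 1, rem=0, completes. Q0=[P3] Q1=[] Q2=[]
t=13-14: P3@Q0 runs 1, rem=9, I/O yield, promote→Q0. Q0=[P3] Q1=[] Q2=[]
t=14-15: P3@Q0 runs 1, rem=8, I/O yield, promote→Q0. Q0=[P3] Q1=[] Q2=[]
t=15-16: P3@Q0 runs 1, rem=7, I/O yield, promote→Q0. Q0=[P3] Q1=[] Q2=[]
t=16-17: P3@Q0 runs 1, rem=6, I/O yield, promote→Q0. Q0=[P3] Q1=[] Q2=[]
t=17-18: P3@Q0 runs 1, rem=5, I/O yield, promote→Q0. Q0=[P3] Q1=[] Q2=[]
t=18-19: P3@Q0 runs 1, rem=4, I/O yield, promote→Q0. Q0=[P3] Q1=[] Q2=[]
t=19-20: P3@Q0 runs 1, rem=3, I/O yield, promote→Q0. Q0=[P3] Q1=[] Q2=[]
t=20-21: P3@Q0 runs 1, rem=2, I/O yield, promote→Q0. Q0=[P3] Q1=[] Q2=[]
t=21-22: P3@Q0 runs 1, rem=1, I/O yield, promote→Q0. Q0=[P3] Q1=[] Q2=[]
t=22-23: P3@Q0 runs 1, rem=0, completes. Q0=[] Q1=[] Q2=[]

Answer: P2,P1,P3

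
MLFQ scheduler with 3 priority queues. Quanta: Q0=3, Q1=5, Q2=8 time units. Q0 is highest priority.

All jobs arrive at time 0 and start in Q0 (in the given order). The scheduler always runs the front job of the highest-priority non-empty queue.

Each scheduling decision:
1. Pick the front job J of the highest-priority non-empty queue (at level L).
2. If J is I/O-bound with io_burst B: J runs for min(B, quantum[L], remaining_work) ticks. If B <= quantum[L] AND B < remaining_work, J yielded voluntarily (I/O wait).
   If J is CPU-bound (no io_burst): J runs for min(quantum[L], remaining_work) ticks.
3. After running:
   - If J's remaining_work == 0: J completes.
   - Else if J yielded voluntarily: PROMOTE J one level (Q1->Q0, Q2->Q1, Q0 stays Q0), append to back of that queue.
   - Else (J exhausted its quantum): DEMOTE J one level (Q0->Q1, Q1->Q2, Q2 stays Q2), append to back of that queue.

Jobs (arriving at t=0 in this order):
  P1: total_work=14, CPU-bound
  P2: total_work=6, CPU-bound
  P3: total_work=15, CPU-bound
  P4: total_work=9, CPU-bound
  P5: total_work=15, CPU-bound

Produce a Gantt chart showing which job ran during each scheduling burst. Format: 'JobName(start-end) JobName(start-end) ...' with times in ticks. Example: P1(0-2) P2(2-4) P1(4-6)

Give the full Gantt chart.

Answer: P1(0-3) P2(3-6) P3(6-9) P4(9-12) P5(12-15) P1(15-20) P2(20-23) P3(23-28) P4(28-33) P5(33-38) P1(38-44) P3(44-51) P4(51-52) P5(52-59)

Derivation:
t=0-3: P1@Q0 runs 3, rem=11, quantum used, demote→Q1. Q0=[P2,P3,P4,P5] Q1=[P1] Q2=[]
t=3-6: P2@Q0 runs 3, rem=3, quantum used, demote→Q1. Q0=[P3,P4,P5] Q1=[P1,P2] Q2=[]
t=6-9: P3@Q0 runs 3, rem=12, quantum used, demote→Q1. Q0=[P4,P5] Q1=[P1,P2,P3] Q2=[]
t=9-12: P4@Q0 runs 3, rem=6, quantum used, demote→Q1. Q0=[P5] Q1=[P1,P2,P3,P4] Q2=[]
t=12-15: P5@Q0 runs 3, rem=12, quantum used, demote→Q1. Q0=[] Q1=[P1,P2,P3,P4,P5] Q2=[]
t=15-20: P1@Q1 runs 5, rem=6, quantum used, demote→Q2. Q0=[] Q1=[P2,P3,P4,P5] Q2=[P1]
t=20-23: P2@Q1 runs 3, rem=0, completes. Q0=[] Q1=[P3,P4,P5] Q2=[P1]
t=23-28: P3@Q1 runs 5, rem=7, quantum used, demote→Q2. Q0=[] Q1=[P4,P5] Q2=[P1,P3]
t=28-33: P4@Q1 runs 5, rem=1, quantum used, demote→Q2. Q0=[] Q1=[P5] Q2=[P1,P3,P4]
t=33-38: P5@Q1 runs 5, rem=7, quantum used, demote→Q2. Q0=[] Q1=[] Q2=[P1,P3,P4,P5]
t=38-44: P1@Q2 runs 6, rem=0, completes. Q0=[] Q1=[] Q2=[P3,P4,P5]
t=44-51: P3@Q2 runs 7, rem=0, completes. Q0=[] Q1=[] Q2=[P4,P5]
t=51-52: P4@Q2 runs 1, rem=0, completes. Q0=[] Q1=[] Q2=[P5]
t=52-59: P5@Q2 runs 7, rem=0, completes. Q0=[] Q1=[] Q2=[]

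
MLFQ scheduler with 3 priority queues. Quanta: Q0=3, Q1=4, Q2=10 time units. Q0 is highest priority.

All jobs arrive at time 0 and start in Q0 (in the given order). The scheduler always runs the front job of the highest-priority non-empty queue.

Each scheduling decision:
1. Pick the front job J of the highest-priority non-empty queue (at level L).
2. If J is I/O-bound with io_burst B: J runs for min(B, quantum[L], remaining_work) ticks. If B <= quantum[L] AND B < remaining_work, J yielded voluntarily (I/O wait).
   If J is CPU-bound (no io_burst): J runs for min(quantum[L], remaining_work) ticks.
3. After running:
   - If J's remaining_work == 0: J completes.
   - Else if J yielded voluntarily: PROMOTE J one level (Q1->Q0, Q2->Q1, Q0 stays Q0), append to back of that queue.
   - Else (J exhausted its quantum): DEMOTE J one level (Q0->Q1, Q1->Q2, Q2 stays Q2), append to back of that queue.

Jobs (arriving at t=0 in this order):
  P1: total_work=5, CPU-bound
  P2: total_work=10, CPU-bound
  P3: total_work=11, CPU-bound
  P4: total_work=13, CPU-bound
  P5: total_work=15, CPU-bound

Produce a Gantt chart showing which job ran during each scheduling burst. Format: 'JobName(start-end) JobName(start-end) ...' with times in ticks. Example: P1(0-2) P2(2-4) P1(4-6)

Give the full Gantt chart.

t=0-3: P1@Q0 runs 3, rem=2, quantum used, demote→Q1. Q0=[P2,P3,P4,P5] Q1=[P1] Q2=[]
t=3-6: P2@Q0 runs 3, rem=7, quantum used, demote→Q1. Q0=[P3,P4,P5] Q1=[P1,P2] Q2=[]
t=6-9: P3@Q0 runs 3, rem=8, quantum used, demote→Q1. Q0=[P4,P5] Q1=[P1,P2,P3] Q2=[]
t=9-12: P4@Q0 runs 3, rem=10, quantum used, demote→Q1. Q0=[P5] Q1=[P1,P2,P3,P4] Q2=[]
t=12-15: P5@Q0 runs 3, rem=12, quantum used, demote→Q1. Q0=[] Q1=[P1,P2,P3,P4,P5] Q2=[]
t=15-17: P1@Q1 runs 2, rem=0, completes. Q0=[] Q1=[P2,P3,P4,P5] Q2=[]
t=17-21: P2@Q1 runs 4, rem=3, quantum used, demote→Q2. Q0=[] Q1=[P3,P4,P5] Q2=[P2]
t=21-25: P3@Q1 runs 4, rem=4, quantum used, demote→Q2. Q0=[] Q1=[P4,P5] Q2=[P2,P3]
t=25-29: P4@Q1 runs 4, rem=6, quantum used, demote→Q2. Q0=[] Q1=[P5] Q2=[P2,P3,P4]
t=29-33: P5@Q1 runs 4, rem=8, quantum used, demote→Q2. Q0=[] Q1=[] Q2=[P2,P3,P4,P5]
t=33-36: P2@Q2 runs 3, rem=0, completes. Q0=[] Q1=[] Q2=[P3,P4,P5]
t=36-40: P3@Q2 runs 4, rem=0, completes. Q0=[] Q1=[] Q2=[P4,P5]
t=40-46: P4@Q2 runs 6, rem=0, completes. Q0=[] Q1=[] Q2=[P5]
t=46-54: P5@Q2 runs 8, rem=0, completes. Q0=[] Q1=[] Q2=[]

Answer: P1(0-3) P2(3-6) P3(6-9) P4(9-12) P5(12-15) P1(15-17) P2(17-21) P3(21-25) P4(25-29) P5(29-33) P2(33-36) P3(36-40) P4(40-46) P5(46-54)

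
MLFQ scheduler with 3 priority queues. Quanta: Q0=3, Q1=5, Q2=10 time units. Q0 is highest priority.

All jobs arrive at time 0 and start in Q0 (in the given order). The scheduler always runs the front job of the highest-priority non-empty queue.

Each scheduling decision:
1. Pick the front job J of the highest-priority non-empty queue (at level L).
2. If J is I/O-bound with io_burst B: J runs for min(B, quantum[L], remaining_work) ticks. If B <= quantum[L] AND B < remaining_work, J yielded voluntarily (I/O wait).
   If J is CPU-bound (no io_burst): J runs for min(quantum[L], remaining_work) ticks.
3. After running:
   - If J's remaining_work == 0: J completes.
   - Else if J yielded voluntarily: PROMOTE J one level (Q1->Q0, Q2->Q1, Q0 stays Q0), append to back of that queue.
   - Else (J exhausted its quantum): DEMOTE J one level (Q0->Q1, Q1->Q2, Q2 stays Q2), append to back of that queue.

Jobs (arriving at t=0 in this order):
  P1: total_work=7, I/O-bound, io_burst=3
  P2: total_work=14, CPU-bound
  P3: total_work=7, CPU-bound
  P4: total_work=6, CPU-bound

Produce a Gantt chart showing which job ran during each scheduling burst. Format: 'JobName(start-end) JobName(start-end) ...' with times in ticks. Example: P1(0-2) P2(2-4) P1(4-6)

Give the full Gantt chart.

t=0-3: P1@Q0 runs 3, rem=4, I/O yield, promote→Q0. Q0=[P2,P3,P4,P1] Q1=[] Q2=[]
t=3-6: P2@Q0 runs 3, rem=11, quantum used, demote→Q1. Q0=[P3,P4,P1] Q1=[P2] Q2=[]
t=6-9: P3@Q0 runs 3, rem=4, quantum used, demote→Q1. Q0=[P4,P1] Q1=[P2,P3] Q2=[]
t=9-12: P4@Q0 runs 3, rem=3, quantum used, demote→Q1. Q0=[P1] Q1=[P2,P3,P4] Q2=[]
t=12-15: P1@Q0 runs 3, rem=1, I/O yield, promote→Q0. Q0=[P1] Q1=[P2,P3,P4] Q2=[]
t=15-16: P1@Q0 runs 1, rem=0, completes. Q0=[] Q1=[P2,P3,P4] Q2=[]
t=16-21: P2@Q1 runs 5, rem=6, quantum used, demote→Q2. Q0=[] Q1=[P3,P4] Q2=[P2]
t=21-25: P3@Q1 runs 4, rem=0, completes. Q0=[] Q1=[P4] Q2=[P2]
t=25-28: P4@Q1 runs 3, rem=0, completes. Q0=[] Q1=[] Q2=[P2]
t=28-34: P2@Q2 runs 6, rem=0, completes. Q0=[] Q1=[] Q2=[]

Answer: P1(0-3) P2(3-6) P3(6-9) P4(9-12) P1(12-15) P1(15-16) P2(16-21) P3(21-25) P4(25-28) P2(28-34)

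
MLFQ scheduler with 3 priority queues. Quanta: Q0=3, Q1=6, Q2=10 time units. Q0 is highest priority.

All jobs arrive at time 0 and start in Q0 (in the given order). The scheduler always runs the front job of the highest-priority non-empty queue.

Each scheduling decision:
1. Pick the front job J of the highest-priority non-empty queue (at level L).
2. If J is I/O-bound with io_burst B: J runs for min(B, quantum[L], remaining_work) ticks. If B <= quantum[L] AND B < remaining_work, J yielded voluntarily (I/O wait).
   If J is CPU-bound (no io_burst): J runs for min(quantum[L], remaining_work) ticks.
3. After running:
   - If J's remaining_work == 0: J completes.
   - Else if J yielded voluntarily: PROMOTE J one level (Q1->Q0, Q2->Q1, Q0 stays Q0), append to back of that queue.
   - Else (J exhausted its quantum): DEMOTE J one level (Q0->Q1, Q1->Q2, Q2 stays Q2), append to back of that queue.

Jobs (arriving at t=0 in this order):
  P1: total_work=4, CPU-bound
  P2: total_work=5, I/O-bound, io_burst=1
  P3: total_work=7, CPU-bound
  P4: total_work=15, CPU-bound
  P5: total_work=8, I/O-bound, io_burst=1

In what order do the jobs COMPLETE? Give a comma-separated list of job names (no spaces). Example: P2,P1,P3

t=0-3: P1@Q0 runs 3, rem=1, quantum used, demote→Q1. Q0=[P2,P3,P4,P5] Q1=[P1] Q2=[]
t=3-4: P2@Q0 runs 1, rem=4, I/O yield, promote→Q0. Q0=[P3,P4,P5,P2] Q1=[P1] Q2=[]
t=4-7: P3@Q0 runs 3, rem=4, quantum used, demote→Q1. Q0=[P4,P5,P2] Q1=[P1,P3] Q2=[]
t=7-10: P4@Q0 runs 3, rem=12, quantum used, demote→Q1. Q0=[P5,P2] Q1=[P1,P3,P4] Q2=[]
t=10-11: P5@Q0 runs 1, rem=7, I/O yield, promote→Q0. Q0=[P2,P5] Q1=[P1,P3,P4] Q2=[]
t=11-12: P2@Q0 runs 1, rem=3, I/O yield, promote→Q0. Q0=[P5,P2] Q1=[P1,P3,P4] Q2=[]
t=12-13: P5@Q0 runs 1, rem=6, I/O yield, promote→Q0. Q0=[P2,P5] Q1=[P1,P3,P4] Q2=[]
t=13-14: P2@Q0 runs 1, rem=2, I/O yield, promote→Q0. Q0=[P5,P2] Q1=[P1,P3,P4] Q2=[]
t=14-15: P5@Q0 runs 1, rem=5, I/O yield, promote→Q0. Q0=[P2,P5] Q1=[P1,P3,P4] Q2=[]
t=15-16: P2@Q0 runs 1, rem=1, I/O yield, promote→Q0. Q0=[P5,P2] Q1=[P1,P3,P4] Q2=[]
t=16-17: P5@Q0 runs 1, rem=4, I/O yield, promote→Q0. Q0=[P2,P5] Q1=[P1,P3,P4] Q2=[]
t=17-18: P2@Q0 runs 1, rem=0, completes. Q0=[P5] Q1=[P1,P3,P4] Q2=[]
t=18-19: P5@Q0 runs 1, rem=3, I/O yield, promote→Q0. Q0=[P5] Q1=[P1,P3,P4] Q2=[]
t=19-20: P5@Q0 runs 1, rem=2, I/O yield, promote→Q0. Q0=[P5] Q1=[P1,P3,P4] Q2=[]
t=20-21: P5@Q0 runs 1, rem=1, I/O yield, promote→Q0. Q0=[P5] Q1=[P1,P3,P4] Q2=[]
t=21-22: P5@Q0 runs 1, rem=0, completes. Q0=[] Q1=[P1,P3,P4] Q2=[]
t=22-23: P1@Q1 runs 1, rem=0, completes. Q0=[] Q1=[P3,P4] Q2=[]
t=23-27: P3@Q1 runs 4, rem=0, completes. Q0=[] Q1=[P4] Q2=[]
t=27-33: P4@Q1 runs 6, rem=6, quantum used, demote→Q2. Q0=[] Q1=[] Q2=[P4]
t=33-39: P4@Q2 runs 6, rem=0, completes. Q0=[] Q1=[] Q2=[]

Answer: P2,P5,P1,P3,P4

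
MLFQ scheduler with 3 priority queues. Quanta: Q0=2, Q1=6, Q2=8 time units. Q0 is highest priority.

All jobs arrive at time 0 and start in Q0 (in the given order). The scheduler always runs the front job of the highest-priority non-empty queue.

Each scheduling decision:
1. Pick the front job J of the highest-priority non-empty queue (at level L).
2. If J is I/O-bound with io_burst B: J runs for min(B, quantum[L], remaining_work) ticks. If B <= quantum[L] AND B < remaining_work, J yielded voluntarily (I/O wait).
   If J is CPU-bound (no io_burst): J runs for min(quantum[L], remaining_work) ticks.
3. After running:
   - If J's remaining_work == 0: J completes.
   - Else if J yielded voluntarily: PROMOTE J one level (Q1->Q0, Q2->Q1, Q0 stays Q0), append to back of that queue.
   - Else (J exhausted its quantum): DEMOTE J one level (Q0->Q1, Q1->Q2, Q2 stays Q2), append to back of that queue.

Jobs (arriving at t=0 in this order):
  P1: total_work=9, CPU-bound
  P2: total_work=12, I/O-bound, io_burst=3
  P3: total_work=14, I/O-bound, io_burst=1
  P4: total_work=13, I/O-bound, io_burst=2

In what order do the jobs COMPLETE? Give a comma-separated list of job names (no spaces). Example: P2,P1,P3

t=0-2: P1@Q0 runs 2, rem=7, quantum used, demote→Q1. Q0=[P2,P3,P4] Q1=[P1] Q2=[]
t=2-4: P2@Q0 runs 2, rem=10, quantum used, demote→Q1. Q0=[P3,P4] Q1=[P1,P2] Q2=[]
t=4-5: P3@Q0 runs 1, rem=13, I/O yield, promote→Q0. Q0=[P4,P3] Q1=[P1,P2] Q2=[]
t=5-7: P4@Q0 runs 2, rem=11, I/O yield, promote→Q0. Q0=[P3,P4] Q1=[P1,P2] Q2=[]
t=7-8: P3@Q0 runs 1, rem=12, I/O yield, promote→Q0. Q0=[P4,P3] Q1=[P1,P2] Q2=[]
t=8-10: P4@Q0 runs 2, rem=9, I/O yield, promote→Q0. Q0=[P3,P4] Q1=[P1,P2] Q2=[]
t=10-11: P3@Q0 runs 1, rem=11, I/O yield, promote→Q0. Q0=[P4,P3] Q1=[P1,P2] Q2=[]
t=11-13: P4@Q0 runs 2, rem=7, I/O yield, promote→Q0. Q0=[P3,P4] Q1=[P1,P2] Q2=[]
t=13-14: P3@Q0 runs 1, rem=10, I/O yield, promote→Q0. Q0=[P4,P3] Q1=[P1,P2] Q2=[]
t=14-16: P4@Q0 runs 2, rem=5, I/O yield, promote→Q0. Q0=[P3,P4] Q1=[P1,P2] Q2=[]
t=16-17: P3@Q0 runs 1, rem=9, I/O yield, promote→Q0. Q0=[P4,P3] Q1=[P1,P2] Q2=[]
t=17-19: P4@Q0 runs 2, rem=3, I/O yield, promote→Q0. Q0=[P3,P4] Q1=[P1,P2] Q2=[]
t=19-20: P3@Q0 runs 1, rem=8, I/O yield, promote→Q0. Q0=[P4,P3] Q1=[P1,P2] Q2=[]
t=20-22: P4@Q0 runs 2, rem=1, I/O yield, promote→Q0. Q0=[P3,P4] Q1=[P1,P2] Q2=[]
t=22-23: P3@Q0 runs 1, rem=7, I/O yield, promote→Q0. Q0=[P4,P3] Q1=[P1,P2] Q2=[]
t=23-24: P4@Q0 runs 1, rem=0, completes. Q0=[P3] Q1=[P1,P2] Q2=[]
t=24-25: P3@Q0 runs 1, rem=6, I/O yield, promote→Q0. Q0=[P3] Q1=[P1,P2] Q2=[]
t=25-26: P3@Q0 runs 1, rem=5, I/O yield, promote→Q0. Q0=[P3] Q1=[P1,P2] Q2=[]
t=26-27: P3@Q0 runs 1, rem=4, I/O yield, promote→Q0. Q0=[P3] Q1=[P1,P2] Q2=[]
t=27-28: P3@Q0 runs 1, rem=3, I/O yield, promote→Q0. Q0=[P3] Q1=[P1,P2] Q2=[]
t=28-29: P3@Q0 runs 1, rem=2, I/O yield, promote→Q0. Q0=[P3] Q1=[P1,P2] Q2=[]
t=29-30: P3@Q0 runs 1, rem=1, I/O yield, promote→Q0. Q0=[P3] Q1=[P1,P2] Q2=[]
t=30-31: P3@Q0 runs 1, rem=0, completes. Q0=[] Q1=[P1,P2] Q2=[]
t=31-37: P1@Q1 runs 6, rem=1, quantum used, demote→Q2. Q0=[] Q1=[P2] Q2=[P1]
t=37-40: P2@Q1 runs 3, rem=7, I/O yield, promote→Q0. Q0=[P2] Q1=[] Q2=[P1]
t=40-42: P2@Q0 runs 2, rem=5, quantum used, demote→Q1. Q0=[] Q1=[P2] Q2=[P1]
t=42-45: P2@Q1 runs 3, rem=2, I/O yield, promote→Q0. Q0=[P2] Q1=[] Q2=[P1]
t=45-47: P2@Q0 runs 2, rem=0, completes. Q0=[] Q1=[] Q2=[P1]
t=47-48: P1@Q2 runs 1, rem=0, completes. Q0=[] Q1=[] Q2=[]

Answer: P4,P3,P2,P1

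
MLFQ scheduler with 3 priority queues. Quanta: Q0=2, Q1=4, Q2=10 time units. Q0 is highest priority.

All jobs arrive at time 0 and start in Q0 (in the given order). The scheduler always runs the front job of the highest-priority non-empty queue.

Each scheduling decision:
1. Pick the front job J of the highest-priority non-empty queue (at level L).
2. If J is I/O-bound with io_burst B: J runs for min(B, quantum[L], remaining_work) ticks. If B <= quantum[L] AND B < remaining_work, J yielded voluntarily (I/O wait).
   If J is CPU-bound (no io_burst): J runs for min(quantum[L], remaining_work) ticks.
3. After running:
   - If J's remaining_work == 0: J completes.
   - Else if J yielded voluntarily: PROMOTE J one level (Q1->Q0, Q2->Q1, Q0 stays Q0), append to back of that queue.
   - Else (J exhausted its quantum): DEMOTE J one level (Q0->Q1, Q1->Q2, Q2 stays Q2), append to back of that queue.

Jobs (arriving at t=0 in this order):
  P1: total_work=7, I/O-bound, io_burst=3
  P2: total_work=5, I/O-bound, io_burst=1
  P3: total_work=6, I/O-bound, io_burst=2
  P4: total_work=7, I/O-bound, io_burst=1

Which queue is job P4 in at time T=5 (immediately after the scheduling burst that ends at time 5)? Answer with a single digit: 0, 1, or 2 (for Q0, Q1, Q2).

Answer: 0

Derivation:
t=0-2: P1@Q0 runs 2, rem=5, quantum used, demote→Q1. Q0=[P2,P3,P4] Q1=[P1] Q2=[]
t=2-3: P2@Q0 runs 1, rem=4, I/O yield, promote→Q0. Q0=[P3,P4,P2] Q1=[P1] Q2=[]
t=3-5: P3@Q0 runs 2, rem=4, I/O yield, promote→Q0. Q0=[P4,P2,P3] Q1=[P1] Q2=[]
t=5-6: P4@Q0 runs 1, rem=6, I/O yield, promote→Q0. Q0=[P2,P3,P4] Q1=[P1] Q2=[]
t=6-7: P2@Q0 runs 1, rem=3, I/O yield, promote→Q0. Q0=[P3,P4,P2] Q1=[P1] Q2=[]
t=7-9: P3@Q0 runs 2, rem=2, I/O yield, promote→Q0. Q0=[P4,P2,P3] Q1=[P1] Q2=[]
t=9-10: P4@Q0 runs 1, rem=5, I/O yield, promote→Q0. Q0=[P2,P3,P4] Q1=[P1] Q2=[]
t=10-11: P2@Q0 runs 1, rem=2, I/O yield, promote→Q0. Q0=[P3,P4,P2] Q1=[P1] Q2=[]
t=11-13: P3@Q0 runs 2, rem=0, completes. Q0=[P4,P2] Q1=[P1] Q2=[]
t=13-14: P4@Q0 runs 1, rem=4, I/O yield, promote→Q0. Q0=[P2,P4] Q1=[P1] Q2=[]
t=14-15: P2@Q0 runs 1, rem=1, I/O yield, promote→Q0. Q0=[P4,P2] Q1=[P1] Q2=[]
t=15-16: P4@Q0 runs 1, rem=3, I/O yield, promote→Q0. Q0=[P2,P4] Q1=[P1] Q2=[]
t=16-17: P2@Q0 runs 1, rem=0, completes. Q0=[P4] Q1=[P1] Q2=[]
t=17-18: P4@Q0 runs 1, rem=2, I/O yield, promote→Q0. Q0=[P4] Q1=[P1] Q2=[]
t=18-19: P4@Q0 runs 1, rem=1, I/O yield, promote→Q0. Q0=[P4] Q1=[P1] Q2=[]
t=19-20: P4@Q0 runs 1, rem=0, completes. Q0=[] Q1=[P1] Q2=[]
t=20-23: P1@Q1 runs 3, rem=2, I/O yield, promote→Q0. Q0=[P1] Q1=[] Q2=[]
t=23-25: P1@Q0 runs 2, rem=0, completes. Q0=[] Q1=[] Q2=[]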